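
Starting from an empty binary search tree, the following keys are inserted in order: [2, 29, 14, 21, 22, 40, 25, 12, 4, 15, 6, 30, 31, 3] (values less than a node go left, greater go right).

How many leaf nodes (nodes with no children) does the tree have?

Resulting structure (node: left, right):
  2: L=–, R=29
  29: L=14, R=40
  14: L=12, R=21
  21: L=15, R=22
  22: L=–, R=25
  40: L=30, R=–
  25: L=–, R=–
  12: L=4, R=–
  4: L=3, R=6
  15: L=–, R=–
  6: L=–, R=–
  30: L=–, R=31
  31: L=–, R=–
  3: L=–, R=–

Leaves: 3, 6, 15, 25, 31 — 5 in total.

5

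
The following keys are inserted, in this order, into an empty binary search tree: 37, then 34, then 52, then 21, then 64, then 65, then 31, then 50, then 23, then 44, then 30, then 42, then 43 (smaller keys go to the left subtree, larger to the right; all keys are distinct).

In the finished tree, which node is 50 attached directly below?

52

Resulting structure (node: left, right):
  37: L=34, R=52
  34: L=21, R=–
  52: L=50, R=64
  21: L=–, R=31
  64: L=–, R=65
  65: L=–, R=–
  31: L=23, R=–
  50: L=44, R=–
  23: L=–, R=30
  44: L=42, R=–
  30: L=–, R=–
  42: L=–, R=43
  43: L=–, R=–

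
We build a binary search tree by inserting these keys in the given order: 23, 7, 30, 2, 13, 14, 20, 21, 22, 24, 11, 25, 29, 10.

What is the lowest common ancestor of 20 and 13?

13

23: root
7: left child of 23 (depth 1)
30: right child of 23 (depth 1)
2: left child of 7 (depth 2)
13: right child of 7 (depth 2)
14: right child of 13 (depth 3)
20: right child of 14 (depth 4)
21: right child of 20 (depth 5)
22: right child of 21 (depth 6)
24: left child of 30 (depth 2)
11: left child of 13 (depth 3)
25: right child of 24 (depth 3)
29: right child of 25 (depth 4)
10: left child of 11 (depth 4)

Path to 20: 23 → 7 → 13 → 14 → 20
Path to 13: 23 → 7 → 13
13 lies on both paths and is an ancestor of the other node.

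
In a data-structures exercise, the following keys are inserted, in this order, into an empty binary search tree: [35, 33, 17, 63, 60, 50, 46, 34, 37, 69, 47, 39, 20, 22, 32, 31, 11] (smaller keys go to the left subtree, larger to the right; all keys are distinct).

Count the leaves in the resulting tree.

Resulting structure (node: left, right):
  35: L=33, R=63
  33: L=17, R=34
  17: L=11, R=20
  63: L=60, R=69
  60: L=50, R=–
  50: L=46, R=–
  46: L=37, R=47
  34: L=–, R=–
  37: L=–, R=39
  69: L=–, R=–
  47: L=–, R=–
  39: L=–, R=–
  20: L=–, R=22
  22: L=–, R=32
  32: L=31, R=–
  31: L=–, R=–
  11: L=–, R=–

Leaves: 11, 31, 34, 39, 47, 69 — 6 in total.

6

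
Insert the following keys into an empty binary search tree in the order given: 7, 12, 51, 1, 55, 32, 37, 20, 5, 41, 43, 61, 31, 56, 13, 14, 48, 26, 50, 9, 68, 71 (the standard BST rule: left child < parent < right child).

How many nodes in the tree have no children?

7

Insert 7: tree is empty, so 7 becomes the root.
Insert 12: 12 > 7 → go right. Place as right child of 7.
Insert 51: 51 > 7 → go right; 51 > 12 → go right. Place as right child of 12.
Insert 1: 1 < 7 → go left. Place as left child of 7.
Insert 55: 55 > 7 → go right; 55 > 12 → go right; 55 > 51 → go right. Place as right child of 51.
Insert 32: 32 > 7 → go right; 32 > 12 → go right; 32 < 51 → go left. Place as left child of 51.
Insert 37: 37 > 7 → go right; 37 > 12 → go right; 37 < 51 → go left; 37 > 32 → go right. Place as right child of 32.
Insert 20: 20 > 7 → go right; 20 > 12 → go right; 20 < 51 → go left; 20 < 32 → go left. Place as left child of 32.
Insert 5: 5 < 7 → go left; 5 > 1 → go right. Place as right child of 1.
Insert 41: 41 > 7 → go right; 41 > 12 → go right; 41 < 51 → go left; 41 > 32 → go right; 41 > 37 → go right. Place as right child of 37.
Insert 43: 43 > 7 → go right; 43 > 12 → go right; 43 < 51 → go left; 43 > 32 → go right; 43 > 37 → go right; 43 > 41 → go right. Place as right child of 41.
Insert 61: 61 > 7 → go right; 61 > 12 → go right; 61 > 51 → go right; 61 > 55 → go right. Place as right child of 55.
Insert 31: 31 > 7 → go right; 31 > 12 → go right; 31 < 51 → go left; 31 < 32 → go left; 31 > 20 → go right. Place as right child of 20.
Insert 56: 56 > 7 → go right; 56 > 12 → go right; 56 > 51 → go right; 56 > 55 → go right; 56 < 61 → go left. Place as left child of 61.
Insert 13: 13 > 7 → go right; 13 > 12 → go right; 13 < 51 → go left; 13 < 32 → go left; 13 < 20 → go left. Place as left child of 20.
Insert 14: 14 > 7 → go right; 14 > 12 → go right; 14 < 51 → go left; 14 < 32 → go left; 14 < 20 → go left; 14 > 13 → go right. Place as right child of 13.
Insert 48: 48 > 7 → go right; 48 > 12 → go right; 48 < 51 → go left; 48 > 32 → go right; 48 > 37 → go right; 48 > 41 → go right; 48 > 43 → go right. Place as right child of 43.
Insert 26: 26 > 7 → go right; 26 > 12 → go right; 26 < 51 → go left; 26 < 32 → go left; 26 > 20 → go right; 26 < 31 → go left. Place as left child of 31.
Insert 50: 50 > 7 → go right; 50 > 12 → go right; 50 < 51 → go left; 50 > 32 → go right; 50 > 37 → go right; 50 > 41 → go right; 50 > 43 → go right; 50 > 48 → go right. Place as right child of 48.
Insert 9: 9 > 7 → go right; 9 < 12 → go left. Place as left child of 12.
Insert 68: 68 > 7 → go right; 68 > 12 → go right; 68 > 51 → go right; 68 > 55 → go right; 68 > 61 → go right. Place as right child of 61.
Insert 71: 71 > 7 → go right; 71 > 12 → go right; 71 > 51 → go right; 71 > 55 → go right; 71 > 61 → go right; 71 > 68 → go right. Place as right child of 68.

Leaves: 5, 9, 14, 26, 50, 56, 71 — 7 in total.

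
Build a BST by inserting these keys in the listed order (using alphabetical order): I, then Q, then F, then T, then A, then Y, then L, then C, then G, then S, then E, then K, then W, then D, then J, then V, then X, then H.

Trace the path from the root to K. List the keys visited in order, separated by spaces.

I Q L K

Insert I: tree is empty, so I becomes the root.
Insert Q: Q > I → go right. Place as right child of I.
Insert F: F < I → go left. Place as left child of I.
Insert T: T > I → go right; T > Q → go right. Place as right child of Q.
Insert A: A < I → go left; A < F → go left. Place as left child of F.
Insert Y: Y > I → go right; Y > Q → go right; Y > T → go right. Place as right child of T.
Insert L: L > I → go right; L < Q → go left. Place as left child of Q.
Insert C: C < I → go left; C < F → go left; C > A → go right. Place as right child of A.
Insert G: G < I → go left; G > F → go right. Place as right child of F.
Insert S: S > I → go right; S > Q → go right; S < T → go left. Place as left child of T.
Insert E: E < I → go left; E < F → go left; E > A → go right; E > C → go right. Place as right child of C.
Insert K: K > I → go right; K < Q → go left; K < L → go left. Place as left child of L.
Insert W: W > I → go right; W > Q → go right; W > T → go right; W < Y → go left. Place as left child of Y.
Insert D: D < I → go left; D < F → go left; D > A → go right; D > C → go right; D < E → go left. Place as left child of E.
Insert J: J > I → go right; J < Q → go left; J < L → go left; J < K → go left. Place as left child of K.
Insert V: V > I → go right; V > Q → go right; V > T → go right; V < Y → go left; V < W → go left. Place as left child of W.
Insert X: X > I → go right; X > Q → go right; X > T → go right; X < Y → go left; X > W → go right. Place as right child of W.
Insert H: H < I → go left; H > F → go right; H > G → go right. Place as right child of G.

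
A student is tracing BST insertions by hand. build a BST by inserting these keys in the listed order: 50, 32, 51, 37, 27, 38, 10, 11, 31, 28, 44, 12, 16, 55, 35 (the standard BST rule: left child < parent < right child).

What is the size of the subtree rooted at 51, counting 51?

Insert 50: tree is empty, so 50 becomes the root.
Insert 32: 32 < 50 → go left. Place as left child of 50.
Insert 51: 51 > 50 → go right. Place as right child of 50.
Insert 37: 37 < 50 → go left; 37 > 32 → go right. Place as right child of 32.
Insert 27: 27 < 50 → go left; 27 < 32 → go left. Place as left child of 32.
Insert 38: 38 < 50 → go left; 38 > 32 → go right; 38 > 37 → go right. Place as right child of 37.
Insert 10: 10 < 50 → go left; 10 < 32 → go left; 10 < 27 → go left. Place as left child of 27.
Insert 11: 11 < 50 → go left; 11 < 32 → go left; 11 < 27 → go left; 11 > 10 → go right. Place as right child of 10.
Insert 31: 31 < 50 → go left; 31 < 32 → go left; 31 > 27 → go right. Place as right child of 27.
Insert 28: 28 < 50 → go left; 28 < 32 → go left; 28 > 27 → go right; 28 < 31 → go left. Place as left child of 31.
Insert 44: 44 < 50 → go left; 44 > 32 → go right; 44 > 37 → go right; 44 > 38 → go right. Place as right child of 38.
Insert 12: 12 < 50 → go left; 12 < 32 → go left; 12 < 27 → go left; 12 > 10 → go right; 12 > 11 → go right. Place as right child of 11.
Insert 16: 16 < 50 → go left; 16 < 32 → go left; 16 < 27 → go left; 16 > 10 → go right; 16 > 11 → go right; 16 > 12 → go right. Place as right child of 12.
Insert 55: 55 > 50 → go right; 55 > 51 → go right. Place as right child of 51.
Insert 35: 35 < 50 → go left; 35 > 32 → go right; 35 < 37 → go left. Place as left child of 37.

Subtree rooted at 51 contains: 51, 55 — 2 nodes.

2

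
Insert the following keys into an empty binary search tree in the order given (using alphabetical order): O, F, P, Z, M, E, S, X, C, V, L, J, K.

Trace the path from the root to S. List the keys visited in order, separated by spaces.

O P Z S

O: root
F: left child of O (depth 1)
P: right child of O (depth 1)
Z: right child of P (depth 2)
M: right child of F (depth 2)
E: left child of F (depth 2)
S: left child of Z (depth 3)
X: right child of S (depth 4)
C: left child of E (depth 3)
V: left child of X (depth 5)
L: left child of M (depth 3)
J: left child of L (depth 4)
K: right child of J (depth 5)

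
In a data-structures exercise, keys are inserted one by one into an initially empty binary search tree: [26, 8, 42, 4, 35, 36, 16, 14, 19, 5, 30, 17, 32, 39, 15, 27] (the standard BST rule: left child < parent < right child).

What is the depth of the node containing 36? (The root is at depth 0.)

26: root
8: left child of 26 (depth 1)
42: right child of 26 (depth 1)
4: left child of 8 (depth 2)
35: left child of 42 (depth 2)
36: right child of 35 (depth 3)
16: right child of 8 (depth 2)
14: left child of 16 (depth 3)
19: right child of 16 (depth 3)
5: right child of 4 (depth 3)
30: left child of 35 (depth 3)
17: left child of 19 (depth 4)
32: right child of 30 (depth 4)
39: right child of 36 (depth 4)
15: right child of 14 (depth 4)
27: left child of 30 (depth 4)

Path to 36: 26 → 42 → 35 → 36, which is 3 edges.

3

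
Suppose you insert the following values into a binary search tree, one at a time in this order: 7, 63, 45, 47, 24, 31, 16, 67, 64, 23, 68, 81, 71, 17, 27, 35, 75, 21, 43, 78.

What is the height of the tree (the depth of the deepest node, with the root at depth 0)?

7

7: root
63: right child of 7 (depth 1)
45: left child of 63 (depth 2)
47: right child of 45 (depth 3)
24: left child of 45 (depth 3)
31: right child of 24 (depth 4)
16: left child of 24 (depth 4)
67: right child of 63 (depth 2)
64: left child of 67 (depth 3)
23: right child of 16 (depth 5)
68: right child of 67 (depth 3)
81: right child of 68 (depth 4)
71: left child of 81 (depth 5)
17: left child of 23 (depth 6)
27: left child of 31 (depth 5)
35: right child of 31 (depth 5)
75: right child of 71 (depth 6)
21: right child of 17 (depth 7)
43: right child of 35 (depth 6)
78: right child of 75 (depth 7)

The deepest node is 21 at depth 7.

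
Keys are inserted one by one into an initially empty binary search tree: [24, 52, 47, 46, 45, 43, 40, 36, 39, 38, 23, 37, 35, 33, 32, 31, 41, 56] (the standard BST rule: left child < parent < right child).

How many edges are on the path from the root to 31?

11

Resulting structure (node: left, right):
  24: L=23, R=52
  52: L=47, R=56
  47: L=46, R=–
  46: L=45, R=–
  45: L=43, R=–
  43: L=40, R=–
  40: L=36, R=41
  36: L=35, R=39
  39: L=38, R=–
  38: L=37, R=–
  23: L=–, R=–
  37: L=–, R=–
  35: L=33, R=–
  33: L=32, R=–
  32: L=31, R=–
  31: L=–, R=–
  41: L=–, R=–
  56: L=–, R=–

Path to 31: 24 → 52 → 47 → 46 → 45 → 43 → 40 → 36 → 35 → 33 → 32 → 31, which is 11 edges.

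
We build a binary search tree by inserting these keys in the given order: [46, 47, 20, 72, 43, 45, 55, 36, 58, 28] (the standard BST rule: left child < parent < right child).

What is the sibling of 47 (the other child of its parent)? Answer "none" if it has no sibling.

20

Insert 46: tree is empty, so 46 becomes the root.
Insert 47: 47 > 46 → go right. Place as right child of 46.
Insert 20: 20 < 46 → go left. Place as left child of 46.
Insert 72: 72 > 46 → go right; 72 > 47 → go right. Place as right child of 47.
Insert 43: 43 < 46 → go left; 43 > 20 → go right. Place as right child of 20.
Insert 45: 45 < 46 → go left; 45 > 20 → go right; 45 > 43 → go right. Place as right child of 43.
Insert 55: 55 > 46 → go right; 55 > 47 → go right; 55 < 72 → go left. Place as left child of 72.
Insert 36: 36 < 46 → go left; 36 > 20 → go right; 36 < 43 → go left. Place as left child of 43.
Insert 58: 58 > 46 → go right; 58 > 47 → go right; 58 < 72 → go left; 58 > 55 → go right. Place as right child of 55.
Insert 28: 28 < 46 → go left; 28 > 20 → go right; 28 < 43 → go left; 28 < 36 → go left. Place as left child of 36.

47's parent is 46; the other child of 46 is 20.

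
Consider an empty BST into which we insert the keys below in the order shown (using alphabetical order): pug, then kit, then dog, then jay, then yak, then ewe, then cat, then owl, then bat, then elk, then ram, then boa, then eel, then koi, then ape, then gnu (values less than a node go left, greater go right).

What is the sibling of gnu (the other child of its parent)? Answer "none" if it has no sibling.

pug: root
kit: left child of pug (depth 1)
dog: left child of kit (depth 2)
jay: right child of dog (depth 3)
yak: right child of pug (depth 1)
ewe: left child of jay (depth 4)
cat: left child of dog (depth 3)
owl: right child of kit (depth 2)
bat: left child of cat (depth 4)
elk: left child of ewe (depth 5)
ram: left child of yak (depth 2)
boa: right child of bat (depth 5)
eel: left child of elk (depth 6)
koi: left child of owl (depth 3)
ape: left child of bat (depth 5)
gnu: right child of ewe (depth 5)

gnu's parent is ewe; the other child of ewe is elk.

elk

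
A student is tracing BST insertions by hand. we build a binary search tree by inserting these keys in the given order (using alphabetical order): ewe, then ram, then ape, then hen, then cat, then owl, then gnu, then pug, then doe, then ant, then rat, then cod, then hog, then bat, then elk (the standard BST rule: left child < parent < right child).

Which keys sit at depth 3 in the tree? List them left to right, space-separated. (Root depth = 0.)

bat doe gnu owl

Insert ewe: tree is empty, so ewe becomes the root.
Insert ram: ram > ewe → go right. Place as right child of ewe.
Insert ape: ape < ewe → go left. Place as left child of ewe.
Insert hen: hen > ewe → go right; hen < ram → go left. Place as left child of ram.
Insert cat: cat < ewe → go left; cat > ape → go right. Place as right child of ape.
Insert owl: owl > ewe → go right; owl < ram → go left; owl > hen → go right. Place as right child of hen.
Insert gnu: gnu > ewe → go right; gnu < ram → go left; gnu < hen → go left. Place as left child of hen.
Insert pug: pug > ewe → go right; pug < ram → go left; pug > hen → go right; pug > owl → go right. Place as right child of owl.
Insert doe: doe < ewe → go left; doe > ape → go right; doe > cat → go right. Place as right child of cat.
Insert ant: ant < ewe → go left; ant < ape → go left. Place as left child of ape.
Insert rat: rat > ewe → go right; rat > ram → go right. Place as right child of ram.
Insert cod: cod < ewe → go left; cod > ape → go right; cod > cat → go right; cod < doe → go left. Place as left child of doe.
Insert hog: hog > ewe → go right; hog < ram → go left; hog > hen → go right; hog < owl → go left. Place as left child of owl.
Insert bat: bat < ewe → go left; bat > ape → go right; bat < cat → go left. Place as left child of cat.
Insert elk: elk < ewe → go left; elk > ape → go right; elk > cat → go right; elk > doe → go right. Place as right child of doe.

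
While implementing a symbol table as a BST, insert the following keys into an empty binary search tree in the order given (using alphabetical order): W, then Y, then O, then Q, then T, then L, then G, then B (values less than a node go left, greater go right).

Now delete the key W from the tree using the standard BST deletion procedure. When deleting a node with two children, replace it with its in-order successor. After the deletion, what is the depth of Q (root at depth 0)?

Resulting structure (node: left, right):
  W: L=O, R=Y
  Y: L=–, R=–
  O: L=L, R=Q
  Q: L=–, R=T
  T: L=–, R=–
  L: L=G, R=–
  G: L=B, R=–
  B: L=–, R=–

Delete W (two children — replace with in-order successor).
After deletion, path to Q: Y → O → Q.

2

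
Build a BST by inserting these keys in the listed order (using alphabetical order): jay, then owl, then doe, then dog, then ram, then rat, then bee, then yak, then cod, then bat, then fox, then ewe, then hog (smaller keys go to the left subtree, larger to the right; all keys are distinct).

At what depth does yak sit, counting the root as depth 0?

4

jay: root
owl: right child of jay (depth 1)
doe: left child of jay (depth 1)
dog: right child of doe (depth 2)
ram: right child of owl (depth 2)
rat: right child of ram (depth 3)
bee: left child of doe (depth 2)
yak: right child of rat (depth 4)
cod: right child of bee (depth 3)
bat: left child of bee (depth 3)
fox: right child of dog (depth 3)
ewe: left child of fox (depth 4)
hog: right child of fox (depth 4)

Path to yak: jay → owl → ram → rat → yak, which is 4 edges.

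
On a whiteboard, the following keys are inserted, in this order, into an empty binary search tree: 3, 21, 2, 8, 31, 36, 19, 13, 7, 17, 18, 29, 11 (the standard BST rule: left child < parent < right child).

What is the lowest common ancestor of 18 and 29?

3: root
21: right child of 3 (depth 1)
2: left child of 3 (depth 1)
8: left child of 21 (depth 2)
31: right child of 21 (depth 2)
36: right child of 31 (depth 3)
19: right child of 8 (depth 3)
13: left child of 19 (depth 4)
7: left child of 8 (depth 3)
17: right child of 13 (depth 5)
18: right child of 17 (depth 6)
29: left child of 31 (depth 3)
11: left child of 13 (depth 5)

Path to 18: 3 → 21 → 8 → 19 → 13 → 17 → 18
Path to 29: 3 → 21 → 31 → 29
The paths share a prefix ending at 21, then split left and right.

21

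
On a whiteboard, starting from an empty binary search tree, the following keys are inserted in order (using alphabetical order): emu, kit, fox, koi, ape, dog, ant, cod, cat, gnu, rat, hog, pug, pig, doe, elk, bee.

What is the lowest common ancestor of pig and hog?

emu: root
kit: right child of emu (depth 1)
fox: left child of kit (depth 2)
koi: right child of kit (depth 2)
ape: left child of emu (depth 1)
dog: right child of ape (depth 2)
ant: left child of ape (depth 2)
cod: left child of dog (depth 3)
cat: left child of cod (depth 4)
gnu: right child of fox (depth 3)
rat: right child of koi (depth 3)
hog: right child of gnu (depth 4)
pug: left child of rat (depth 4)
pig: left child of pug (depth 5)
doe: right child of cod (depth 4)
elk: right child of dog (depth 3)
bee: left child of cat (depth 5)

Path to pig: emu → kit → koi → rat → pug → pig
Path to hog: emu → kit → fox → gnu → hog
The paths share a prefix ending at kit, then split left and right.

kit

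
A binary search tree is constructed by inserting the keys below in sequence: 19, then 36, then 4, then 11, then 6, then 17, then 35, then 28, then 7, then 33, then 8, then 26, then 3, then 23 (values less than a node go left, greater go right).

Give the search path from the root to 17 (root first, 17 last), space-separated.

19 4 11 17

Resulting structure (node: left, right):
  19: L=4, R=36
  36: L=35, R=–
  4: L=3, R=11
  11: L=6, R=17
  6: L=–, R=7
  17: L=–, R=–
  35: L=28, R=–
  28: L=26, R=33
  7: L=–, R=8
  33: L=–, R=–
  8: L=–, R=–
  26: L=23, R=–
  3: L=–, R=–
  23: L=–, R=–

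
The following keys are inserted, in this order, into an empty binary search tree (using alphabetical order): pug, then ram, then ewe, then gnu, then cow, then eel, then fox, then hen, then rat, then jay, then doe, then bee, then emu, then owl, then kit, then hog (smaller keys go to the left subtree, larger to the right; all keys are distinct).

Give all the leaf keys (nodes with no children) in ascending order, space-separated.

bee doe emu fox hog kit rat

Insert pug: tree is empty, so pug becomes the root.
Insert ram: ram > pug → go right. Place as right child of pug.
Insert ewe: ewe < pug → go left. Place as left child of pug.
Insert gnu: gnu < pug → go left; gnu > ewe → go right. Place as right child of ewe.
Insert cow: cow < pug → go left; cow < ewe → go left. Place as left child of ewe.
Insert eel: eel < pug → go left; eel < ewe → go left; eel > cow → go right. Place as right child of cow.
Insert fox: fox < pug → go left; fox > ewe → go right; fox < gnu → go left. Place as left child of gnu.
Insert hen: hen < pug → go left; hen > ewe → go right; hen > gnu → go right. Place as right child of gnu.
Insert rat: rat > pug → go right; rat > ram → go right. Place as right child of ram.
Insert jay: jay < pug → go left; jay > ewe → go right; jay > gnu → go right; jay > hen → go right. Place as right child of hen.
Insert doe: doe < pug → go left; doe < ewe → go left; doe > cow → go right; doe < eel → go left. Place as left child of eel.
Insert bee: bee < pug → go left; bee < ewe → go left; bee < cow → go left. Place as left child of cow.
Insert emu: emu < pug → go left; emu < ewe → go left; emu > cow → go right; emu > eel → go right. Place as right child of eel.
Insert owl: owl < pug → go left; owl > ewe → go right; owl > gnu → go right; owl > hen → go right; owl > jay → go right. Place as right child of jay.
Insert kit: kit < pug → go left; kit > ewe → go right; kit > gnu → go right; kit > hen → go right; kit > jay → go right; kit < owl → go left. Place as left child of owl.
Insert hog: hog < pug → go left; hog > ewe → go right; hog > gnu → go right; hog > hen → go right; hog < jay → go left. Place as left child of jay.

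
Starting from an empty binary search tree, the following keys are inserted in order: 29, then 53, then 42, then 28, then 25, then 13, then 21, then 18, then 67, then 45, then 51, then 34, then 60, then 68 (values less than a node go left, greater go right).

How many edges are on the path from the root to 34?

3

Resulting structure (node: left, right):
  29: L=28, R=53
  53: L=42, R=67
  42: L=34, R=45
  28: L=25, R=–
  25: L=13, R=–
  13: L=–, R=21
  21: L=18, R=–
  18: L=–, R=–
  67: L=60, R=68
  45: L=–, R=51
  51: L=–, R=–
  34: L=–, R=–
  60: L=–, R=–
  68: L=–, R=–

Path to 34: 29 → 53 → 42 → 34, which is 3 edges.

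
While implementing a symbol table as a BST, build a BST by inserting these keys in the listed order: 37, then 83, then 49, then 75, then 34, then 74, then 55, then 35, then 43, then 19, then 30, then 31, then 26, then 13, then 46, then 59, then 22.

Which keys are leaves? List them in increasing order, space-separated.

37: root
83: right child of 37 (depth 1)
49: left child of 83 (depth 2)
75: right child of 49 (depth 3)
34: left child of 37 (depth 1)
74: left child of 75 (depth 4)
55: left child of 74 (depth 5)
35: right child of 34 (depth 2)
43: left child of 49 (depth 3)
19: left child of 34 (depth 2)
30: right child of 19 (depth 3)
31: right child of 30 (depth 4)
26: left child of 30 (depth 4)
13: left child of 19 (depth 3)
46: right child of 43 (depth 4)
59: right child of 55 (depth 6)
22: left child of 26 (depth 5)

13 22 31 35 46 59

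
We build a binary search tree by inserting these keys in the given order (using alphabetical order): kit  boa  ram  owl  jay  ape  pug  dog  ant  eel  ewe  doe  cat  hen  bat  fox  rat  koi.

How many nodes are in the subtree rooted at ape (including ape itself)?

kit: root
boa: left child of kit (depth 1)
ram: right child of kit (depth 1)
owl: left child of ram (depth 2)
jay: right child of boa (depth 2)
ape: left child of boa (depth 2)
pug: right child of owl (depth 3)
dog: left child of jay (depth 3)
ant: left child of ape (depth 3)
eel: right child of dog (depth 4)
ewe: right child of eel (depth 5)
doe: left child of dog (depth 4)
cat: left child of doe (depth 5)
hen: right child of ewe (depth 6)
bat: right child of ape (depth 3)
fox: left child of hen (depth 7)
rat: right child of ram (depth 2)
koi: left child of owl (depth 3)

Subtree rooted at ape contains: ape, ant, bat — 3 nodes.

3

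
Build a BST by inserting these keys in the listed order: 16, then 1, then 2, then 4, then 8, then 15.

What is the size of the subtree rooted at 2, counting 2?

4

16: root
1: left child of 16 (depth 1)
2: right child of 1 (depth 2)
4: right child of 2 (depth 3)
8: right child of 4 (depth 4)
15: right child of 8 (depth 5)

Subtree rooted at 2 contains: 2, 4, 8, 15 — 4 nodes.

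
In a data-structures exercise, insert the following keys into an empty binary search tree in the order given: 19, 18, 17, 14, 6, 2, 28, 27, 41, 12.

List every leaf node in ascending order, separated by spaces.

Insert 19: tree is empty, so 19 becomes the root.
Insert 18: 18 < 19 → go left. Place as left child of 19.
Insert 17: 17 < 19 → go left; 17 < 18 → go left. Place as left child of 18.
Insert 14: 14 < 19 → go left; 14 < 18 → go left; 14 < 17 → go left. Place as left child of 17.
Insert 6: 6 < 19 → go left; 6 < 18 → go left; 6 < 17 → go left; 6 < 14 → go left. Place as left child of 14.
Insert 2: 2 < 19 → go left; 2 < 18 → go left; 2 < 17 → go left; 2 < 14 → go left; 2 < 6 → go left. Place as left child of 6.
Insert 28: 28 > 19 → go right. Place as right child of 19.
Insert 27: 27 > 19 → go right; 27 < 28 → go left. Place as left child of 28.
Insert 41: 41 > 19 → go right; 41 > 28 → go right. Place as right child of 28.
Insert 12: 12 < 19 → go left; 12 < 18 → go left; 12 < 17 → go left; 12 < 14 → go left; 12 > 6 → go right. Place as right child of 6.

2 12 27 41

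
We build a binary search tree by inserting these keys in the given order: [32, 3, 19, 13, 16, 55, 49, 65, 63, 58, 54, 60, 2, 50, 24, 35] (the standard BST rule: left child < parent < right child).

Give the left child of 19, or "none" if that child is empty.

13

Insert 32: tree is empty, so 32 becomes the root.
Insert 3: 3 < 32 → go left. Place as left child of 32.
Insert 19: 19 < 32 → go left; 19 > 3 → go right. Place as right child of 3.
Insert 13: 13 < 32 → go left; 13 > 3 → go right; 13 < 19 → go left. Place as left child of 19.
Insert 16: 16 < 32 → go left; 16 > 3 → go right; 16 < 19 → go left; 16 > 13 → go right. Place as right child of 13.
Insert 55: 55 > 32 → go right. Place as right child of 32.
Insert 49: 49 > 32 → go right; 49 < 55 → go left. Place as left child of 55.
Insert 65: 65 > 32 → go right; 65 > 55 → go right. Place as right child of 55.
Insert 63: 63 > 32 → go right; 63 > 55 → go right; 63 < 65 → go left. Place as left child of 65.
Insert 58: 58 > 32 → go right; 58 > 55 → go right; 58 < 65 → go left; 58 < 63 → go left. Place as left child of 63.
Insert 54: 54 > 32 → go right; 54 < 55 → go left; 54 > 49 → go right. Place as right child of 49.
Insert 60: 60 > 32 → go right; 60 > 55 → go right; 60 < 65 → go left; 60 < 63 → go left; 60 > 58 → go right. Place as right child of 58.
Insert 2: 2 < 32 → go left; 2 < 3 → go left. Place as left child of 3.
Insert 50: 50 > 32 → go right; 50 < 55 → go left; 50 > 49 → go right; 50 < 54 → go left. Place as left child of 54.
Insert 24: 24 < 32 → go left; 24 > 3 → go right; 24 > 19 → go right. Place as right child of 19.
Insert 35: 35 > 32 → go right; 35 < 55 → go left; 35 < 49 → go left. Place as left child of 49.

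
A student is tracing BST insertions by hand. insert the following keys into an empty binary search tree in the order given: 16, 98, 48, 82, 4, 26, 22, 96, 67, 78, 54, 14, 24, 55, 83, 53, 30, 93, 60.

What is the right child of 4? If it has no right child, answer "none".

14

Resulting structure (node: left, right):
  16: L=4, R=98
  98: L=48, R=–
  48: L=26, R=82
  82: L=67, R=96
  4: L=–, R=14
  26: L=22, R=30
  22: L=–, R=24
  96: L=83, R=–
  67: L=54, R=78
  78: L=–, R=–
  54: L=53, R=55
  14: L=–, R=–
  24: L=–, R=–
  55: L=–, R=60
  83: L=–, R=93
  53: L=–, R=–
  30: L=–, R=–
  93: L=–, R=–
  60: L=–, R=–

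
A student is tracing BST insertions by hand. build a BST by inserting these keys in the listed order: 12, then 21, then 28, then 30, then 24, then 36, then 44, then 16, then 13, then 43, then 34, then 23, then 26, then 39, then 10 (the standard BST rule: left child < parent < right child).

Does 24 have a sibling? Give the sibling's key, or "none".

30

12: root
21: right child of 12 (depth 1)
28: right child of 21 (depth 2)
30: right child of 28 (depth 3)
24: left child of 28 (depth 3)
36: right child of 30 (depth 4)
44: right child of 36 (depth 5)
16: left child of 21 (depth 2)
13: left child of 16 (depth 3)
43: left child of 44 (depth 6)
34: left child of 36 (depth 5)
23: left child of 24 (depth 4)
26: right child of 24 (depth 4)
39: left child of 43 (depth 7)
10: left child of 12 (depth 1)

24's parent is 28; the other child of 28 is 30.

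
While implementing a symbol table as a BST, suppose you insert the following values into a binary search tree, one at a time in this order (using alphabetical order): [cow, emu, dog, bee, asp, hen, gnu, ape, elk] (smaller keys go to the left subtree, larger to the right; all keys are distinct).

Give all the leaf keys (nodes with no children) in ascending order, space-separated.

ape elk gnu

cow: root
emu: right child of cow (depth 1)
dog: left child of emu (depth 2)
bee: left child of cow (depth 1)
asp: left child of bee (depth 2)
hen: right child of emu (depth 2)
gnu: left child of hen (depth 3)
ape: left child of asp (depth 3)
elk: right child of dog (depth 3)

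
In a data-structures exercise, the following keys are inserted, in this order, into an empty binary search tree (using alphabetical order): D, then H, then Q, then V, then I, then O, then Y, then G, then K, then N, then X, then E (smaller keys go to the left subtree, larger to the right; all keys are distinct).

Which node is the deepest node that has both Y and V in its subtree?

Insert D: tree is empty, so D becomes the root.
Insert H: H > D → go right. Place as right child of D.
Insert Q: Q > D → go right; Q > H → go right. Place as right child of H.
Insert V: V > D → go right; V > H → go right; V > Q → go right. Place as right child of Q.
Insert I: I > D → go right; I > H → go right; I < Q → go left. Place as left child of Q.
Insert O: O > D → go right; O > H → go right; O < Q → go left; O > I → go right. Place as right child of I.
Insert Y: Y > D → go right; Y > H → go right; Y > Q → go right; Y > V → go right. Place as right child of V.
Insert G: G > D → go right; G < H → go left. Place as left child of H.
Insert K: K > D → go right; K > H → go right; K < Q → go left; K > I → go right; K < O → go left. Place as left child of O.
Insert N: N > D → go right; N > H → go right; N < Q → go left; N > I → go right; N < O → go left; N > K → go right. Place as right child of K.
Insert X: X > D → go right; X > H → go right; X > Q → go right; X > V → go right; X < Y → go left. Place as left child of Y.
Insert E: E > D → go right; E < H → go left; E < G → go left. Place as left child of G.

Path to Y: D → H → Q → V → Y
Path to V: D → H → Q → V
V lies on both paths and is an ancestor of the other node.

V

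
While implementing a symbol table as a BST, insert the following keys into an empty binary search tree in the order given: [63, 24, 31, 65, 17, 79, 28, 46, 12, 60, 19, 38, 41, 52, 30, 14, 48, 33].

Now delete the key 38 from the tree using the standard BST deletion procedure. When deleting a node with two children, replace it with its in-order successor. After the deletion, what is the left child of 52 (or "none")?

48

Insert 63: tree is empty, so 63 becomes the root.
Insert 24: 24 < 63 → go left. Place as left child of 63.
Insert 31: 31 < 63 → go left; 31 > 24 → go right. Place as right child of 24.
Insert 65: 65 > 63 → go right. Place as right child of 63.
Insert 17: 17 < 63 → go left; 17 < 24 → go left. Place as left child of 24.
Insert 79: 79 > 63 → go right; 79 > 65 → go right. Place as right child of 65.
Insert 28: 28 < 63 → go left; 28 > 24 → go right; 28 < 31 → go left. Place as left child of 31.
Insert 46: 46 < 63 → go left; 46 > 24 → go right; 46 > 31 → go right. Place as right child of 31.
Insert 12: 12 < 63 → go left; 12 < 24 → go left; 12 < 17 → go left. Place as left child of 17.
Insert 60: 60 < 63 → go left; 60 > 24 → go right; 60 > 31 → go right; 60 > 46 → go right. Place as right child of 46.
Insert 19: 19 < 63 → go left; 19 < 24 → go left; 19 > 17 → go right. Place as right child of 17.
Insert 38: 38 < 63 → go left; 38 > 24 → go right; 38 > 31 → go right; 38 < 46 → go left. Place as left child of 46.
Insert 41: 41 < 63 → go left; 41 > 24 → go right; 41 > 31 → go right; 41 < 46 → go left; 41 > 38 → go right. Place as right child of 38.
Insert 52: 52 < 63 → go left; 52 > 24 → go right; 52 > 31 → go right; 52 > 46 → go right; 52 < 60 → go left. Place as left child of 60.
Insert 30: 30 < 63 → go left; 30 > 24 → go right; 30 < 31 → go left; 30 > 28 → go right. Place as right child of 28.
Insert 14: 14 < 63 → go left; 14 < 24 → go left; 14 < 17 → go left; 14 > 12 → go right. Place as right child of 12.
Insert 48: 48 < 63 → go left; 48 > 24 → go right; 48 > 31 → go right; 48 > 46 → go right; 48 < 60 → go left; 48 < 52 → go left. Place as left child of 52.
Insert 33: 33 < 63 → go left; 33 > 24 → go right; 33 > 31 → go right; 33 < 46 → go left; 33 < 38 → go left. Place as left child of 38.

Delete 38 (two children — replace with in-order successor).
After deletion, 52's left child: 48.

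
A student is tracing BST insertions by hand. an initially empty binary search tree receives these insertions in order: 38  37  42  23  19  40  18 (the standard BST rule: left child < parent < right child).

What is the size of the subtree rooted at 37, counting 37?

Insert 38: tree is empty, so 38 becomes the root.
Insert 37: 37 < 38 → go left. Place as left child of 38.
Insert 42: 42 > 38 → go right. Place as right child of 38.
Insert 23: 23 < 38 → go left; 23 < 37 → go left. Place as left child of 37.
Insert 19: 19 < 38 → go left; 19 < 37 → go left; 19 < 23 → go left. Place as left child of 23.
Insert 40: 40 > 38 → go right; 40 < 42 → go left. Place as left child of 42.
Insert 18: 18 < 38 → go left; 18 < 37 → go left; 18 < 23 → go left; 18 < 19 → go left. Place as left child of 19.

Subtree rooted at 37 contains: 37, 23, 19, 18 — 4 nodes.

4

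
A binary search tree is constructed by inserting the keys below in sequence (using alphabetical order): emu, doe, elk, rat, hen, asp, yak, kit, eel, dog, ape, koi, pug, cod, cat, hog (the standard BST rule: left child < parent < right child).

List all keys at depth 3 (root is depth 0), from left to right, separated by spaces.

emu: root
doe: left child of emu (depth 1)
elk: right child of doe (depth 2)
rat: right child of emu (depth 1)
hen: left child of rat (depth 2)
asp: left child of doe (depth 2)
yak: right child of rat (depth 2)
kit: right child of hen (depth 3)
eel: left child of elk (depth 3)
dog: left child of eel (depth 4)
ape: left child of asp (depth 3)
koi: right child of kit (depth 4)
pug: right child of koi (depth 5)
cod: right child of asp (depth 3)
cat: left child of cod (depth 4)
hog: left child of kit (depth 4)

ape cod eel kit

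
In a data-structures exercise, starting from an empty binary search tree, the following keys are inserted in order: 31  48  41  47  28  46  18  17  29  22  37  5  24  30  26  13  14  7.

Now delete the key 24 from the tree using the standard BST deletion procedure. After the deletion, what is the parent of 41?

31: root
48: right child of 31 (depth 1)
41: left child of 48 (depth 2)
47: right child of 41 (depth 3)
28: left child of 31 (depth 1)
46: left child of 47 (depth 4)
18: left child of 28 (depth 2)
17: left child of 18 (depth 3)
29: right child of 28 (depth 2)
22: right child of 18 (depth 3)
37: left child of 41 (depth 3)
5: left child of 17 (depth 4)
24: right child of 22 (depth 4)
30: right child of 29 (depth 3)
26: right child of 24 (depth 5)
13: right child of 5 (depth 5)
14: right child of 13 (depth 6)
7: left child of 13 (depth 6)

Delete 24 (at most one child — splice it out).
After deletion, 41's parent is 48.

48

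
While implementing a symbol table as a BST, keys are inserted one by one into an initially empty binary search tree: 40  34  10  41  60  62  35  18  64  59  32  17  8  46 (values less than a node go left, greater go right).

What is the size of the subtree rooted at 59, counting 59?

Resulting structure (node: left, right):
  40: L=34, R=41
  34: L=10, R=35
  10: L=8, R=18
  41: L=–, R=60
  60: L=59, R=62
  62: L=–, R=64
  35: L=–, R=–
  18: L=17, R=32
  64: L=–, R=–
  59: L=46, R=–
  32: L=–, R=–
  17: L=–, R=–
  8: L=–, R=–
  46: L=–, R=–

Subtree rooted at 59 contains: 59, 46 — 2 nodes.

2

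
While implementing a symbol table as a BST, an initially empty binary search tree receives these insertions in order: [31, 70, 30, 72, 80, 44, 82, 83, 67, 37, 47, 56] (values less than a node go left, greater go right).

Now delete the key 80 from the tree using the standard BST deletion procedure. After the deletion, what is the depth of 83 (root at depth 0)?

4

Resulting structure (node: left, right):
  31: L=30, R=70
  70: L=44, R=72
  30: L=–, R=–
  72: L=–, R=80
  80: L=–, R=82
  44: L=37, R=67
  82: L=–, R=83
  83: L=–, R=–
  67: L=47, R=–
  37: L=–, R=–
  47: L=–, R=56
  56: L=–, R=–

Delete 80 (at most one child — splice it out).
After deletion, path to 83: 31 → 70 → 72 → 82 → 83.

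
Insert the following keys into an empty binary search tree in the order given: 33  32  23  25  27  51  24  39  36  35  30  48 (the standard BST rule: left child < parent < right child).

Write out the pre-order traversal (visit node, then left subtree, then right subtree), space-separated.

Insert 33: tree is empty, so 33 becomes the root.
Insert 32: 32 < 33 → go left. Place as left child of 33.
Insert 23: 23 < 33 → go left; 23 < 32 → go left. Place as left child of 32.
Insert 25: 25 < 33 → go left; 25 < 32 → go left; 25 > 23 → go right. Place as right child of 23.
Insert 27: 27 < 33 → go left; 27 < 32 → go left; 27 > 23 → go right; 27 > 25 → go right. Place as right child of 25.
Insert 51: 51 > 33 → go right. Place as right child of 33.
Insert 24: 24 < 33 → go left; 24 < 32 → go left; 24 > 23 → go right; 24 < 25 → go left. Place as left child of 25.
Insert 39: 39 > 33 → go right; 39 < 51 → go left. Place as left child of 51.
Insert 36: 36 > 33 → go right; 36 < 51 → go left; 36 < 39 → go left. Place as left child of 39.
Insert 35: 35 > 33 → go right; 35 < 51 → go left; 35 < 39 → go left; 35 < 36 → go left. Place as left child of 36.
Insert 30: 30 < 33 → go left; 30 < 32 → go left; 30 > 23 → go right; 30 > 25 → go right; 30 > 27 → go right. Place as right child of 27.
Insert 48: 48 > 33 → go right; 48 < 51 → go left; 48 > 39 → go right. Place as right child of 39.

33 32 23 25 24 27 30 51 39 36 35 48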